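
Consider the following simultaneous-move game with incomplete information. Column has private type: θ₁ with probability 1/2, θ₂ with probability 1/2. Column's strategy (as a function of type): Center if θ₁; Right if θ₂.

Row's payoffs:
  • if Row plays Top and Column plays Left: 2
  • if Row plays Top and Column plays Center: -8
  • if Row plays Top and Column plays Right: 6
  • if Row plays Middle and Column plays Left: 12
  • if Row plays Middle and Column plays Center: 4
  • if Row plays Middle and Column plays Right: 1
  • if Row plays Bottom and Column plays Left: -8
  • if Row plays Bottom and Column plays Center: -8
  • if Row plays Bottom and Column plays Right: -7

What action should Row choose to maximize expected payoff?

Middle

E[Top] = 1/2·(-8) + 1/2·(6) = -1
E[Middle] = 1/2·(4) + 1/2·(1) = 5/2
E[Bottom] = 1/2·(-8) + 1/2·(-7) = -15/2
Best response: Middle (5/2 is the largest).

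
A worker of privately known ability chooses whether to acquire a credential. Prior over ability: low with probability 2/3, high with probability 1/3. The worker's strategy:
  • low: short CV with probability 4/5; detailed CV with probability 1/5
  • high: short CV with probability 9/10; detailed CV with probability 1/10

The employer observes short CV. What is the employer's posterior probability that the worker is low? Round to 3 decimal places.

P(short CV) = (2/3)·(4/5) + (1/3)·(9/10) = 5/6
P(low | short CV) = ((2/3)·(4/5)) / (5/6) = (8/15) / (5/6) = 16/25

0.640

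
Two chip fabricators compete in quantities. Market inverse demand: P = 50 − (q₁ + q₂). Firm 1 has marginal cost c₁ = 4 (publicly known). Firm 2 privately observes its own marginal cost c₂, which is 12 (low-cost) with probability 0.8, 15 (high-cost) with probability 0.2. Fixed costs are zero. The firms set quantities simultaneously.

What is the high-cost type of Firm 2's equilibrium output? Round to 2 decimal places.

Firm 2 with cost c maximizes (50 − (q₁+q₂) − c)·q₂, giving q₂(c) = (50 − c − q₁)/2.
E[c₂] = 0.8·12 + 0.2·15 = 12.6
Firm 1's FOC against E[q₂] yields q₁ = (50 − 2·4 + E[c₂])/3 = (50 − 8 + 12.6)/3 = 18.2.
q₂(high-cost) = (50 − 15 − 18.2)/2 = 8.4.

8.40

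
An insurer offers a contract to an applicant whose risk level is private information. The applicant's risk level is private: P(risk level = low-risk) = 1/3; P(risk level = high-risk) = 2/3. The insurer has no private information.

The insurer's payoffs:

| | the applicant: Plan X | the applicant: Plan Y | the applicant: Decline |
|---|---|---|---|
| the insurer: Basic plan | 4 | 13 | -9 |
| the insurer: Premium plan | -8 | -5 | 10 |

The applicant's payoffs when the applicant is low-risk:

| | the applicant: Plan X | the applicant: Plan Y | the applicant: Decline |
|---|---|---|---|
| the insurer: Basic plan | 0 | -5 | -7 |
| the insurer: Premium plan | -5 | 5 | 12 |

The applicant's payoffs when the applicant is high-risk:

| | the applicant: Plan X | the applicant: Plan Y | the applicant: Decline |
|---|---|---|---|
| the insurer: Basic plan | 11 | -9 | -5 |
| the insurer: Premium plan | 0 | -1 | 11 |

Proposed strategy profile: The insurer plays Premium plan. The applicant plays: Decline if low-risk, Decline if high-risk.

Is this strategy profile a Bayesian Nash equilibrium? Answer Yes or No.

Yes

A profile is a BNE iff every type of every player is best-responding given beliefs about the other side.
The insurer plays Premium plan: E[Premium plan] = 1/3·(10) + 2/3·(10) = 10; E[Basic plan] = -9. Best-responding. ✓
The applicant (risk level low-risk), facing Premium plan: Plan X gives -5, Plan Y gives 5, Decline gives 12. Proposed Decline is best. ✓
The applicant (risk level high-risk), facing Premium plan: Plan X gives 0, Plan Y gives -1, Decline gives 11. Proposed Decline is best. ✓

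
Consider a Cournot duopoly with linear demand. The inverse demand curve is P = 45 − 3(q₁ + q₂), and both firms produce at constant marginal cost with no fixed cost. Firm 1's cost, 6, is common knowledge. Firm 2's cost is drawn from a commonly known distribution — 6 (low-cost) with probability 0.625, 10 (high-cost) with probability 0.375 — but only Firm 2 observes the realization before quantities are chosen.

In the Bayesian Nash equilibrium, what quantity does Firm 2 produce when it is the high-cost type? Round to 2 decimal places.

Type-c best response for Firm 2: q₂(c) = (45 − c)/6 − q₁/2.
Firm 1 maximizes expected profit; its first-order condition is 45 − 6q₁ − 3E[q₂] − 6 = 0.
Substituting E[q₂] and solving: E[c₂] = 7.5, so q₁ = (45 − 2·6 + 7.5)/9 = 4.5.
q₂(high-cost) = (45 − 10 − 3·4.5)/6 = 3.58333.

3.58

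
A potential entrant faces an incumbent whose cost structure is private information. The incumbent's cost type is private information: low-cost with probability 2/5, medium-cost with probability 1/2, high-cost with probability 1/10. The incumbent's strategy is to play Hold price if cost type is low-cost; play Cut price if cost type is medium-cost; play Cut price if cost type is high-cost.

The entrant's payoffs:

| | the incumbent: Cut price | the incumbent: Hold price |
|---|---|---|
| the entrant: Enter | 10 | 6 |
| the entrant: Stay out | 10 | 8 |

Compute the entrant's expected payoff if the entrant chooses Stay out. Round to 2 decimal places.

E[Stay out] = 2/5·8 + 1/2·10 + 1/10·10 = 16/5 + 5 + 1 = 46/5

9.20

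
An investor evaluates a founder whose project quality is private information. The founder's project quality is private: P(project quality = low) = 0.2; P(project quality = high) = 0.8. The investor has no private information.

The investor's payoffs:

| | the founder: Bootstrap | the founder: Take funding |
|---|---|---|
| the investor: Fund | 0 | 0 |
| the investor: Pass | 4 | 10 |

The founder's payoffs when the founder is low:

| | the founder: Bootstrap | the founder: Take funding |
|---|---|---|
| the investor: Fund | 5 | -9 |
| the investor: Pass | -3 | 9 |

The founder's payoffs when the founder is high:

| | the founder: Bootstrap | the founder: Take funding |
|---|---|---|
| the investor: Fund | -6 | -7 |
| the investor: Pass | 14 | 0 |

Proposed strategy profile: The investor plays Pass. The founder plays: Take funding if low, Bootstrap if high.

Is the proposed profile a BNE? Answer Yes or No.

Yes

The investor plays Pass: E[Pass] = 0.2·(10) + 0.8·(4) = 5.2; E[Fund] = 0. Best-responding. ✓
The founder (project quality low), facing Pass: Bootstrap gives -3, Take funding gives 9. Proposed Take funding is best. ✓
The founder (project quality high), facing Pass: Bootstrap gives 14, Take funding gives 0. Proposed Bootstrap is best. ✓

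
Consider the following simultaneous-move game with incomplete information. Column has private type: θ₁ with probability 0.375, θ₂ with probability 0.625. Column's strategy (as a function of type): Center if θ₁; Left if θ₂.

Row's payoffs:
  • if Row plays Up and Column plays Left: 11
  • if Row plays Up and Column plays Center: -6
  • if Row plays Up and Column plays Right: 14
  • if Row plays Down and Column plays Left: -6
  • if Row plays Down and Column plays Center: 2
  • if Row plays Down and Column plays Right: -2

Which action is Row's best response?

E[Up] = 0.375·(-6) + 0.625·(11) = 4.625
E[Down] = 0.375·(2) + 0.625·(-6) = -3
Best response: Up (4.625 is the largest).

Up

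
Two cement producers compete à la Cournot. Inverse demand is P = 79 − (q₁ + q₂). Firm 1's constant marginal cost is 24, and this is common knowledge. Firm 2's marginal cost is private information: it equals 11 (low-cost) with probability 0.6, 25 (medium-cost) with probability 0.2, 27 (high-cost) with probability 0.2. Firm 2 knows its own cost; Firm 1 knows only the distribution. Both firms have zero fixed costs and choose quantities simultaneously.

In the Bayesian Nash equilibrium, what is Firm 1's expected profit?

Firm 2 with cost c maximizes (79 − (q₁+q₂) − c)·q₂, giving q₂(c) = (79 − c − q₁)/2.
E[c₂] = 0.6·11 + 0.2·25 + 0.2·27 = 17
Firm 1's FOC against E[q₂] yields q₁ = (79 − 2·24 + E[c₂])/3 = (79 − 48 + 17)/3 = 16.
E[P] = 79 − (q₁ + E[q₂]) = 40; Firm 1's expected profit = (E[P] − 24)·q₁ = (40 − 24)·16 = 256.

256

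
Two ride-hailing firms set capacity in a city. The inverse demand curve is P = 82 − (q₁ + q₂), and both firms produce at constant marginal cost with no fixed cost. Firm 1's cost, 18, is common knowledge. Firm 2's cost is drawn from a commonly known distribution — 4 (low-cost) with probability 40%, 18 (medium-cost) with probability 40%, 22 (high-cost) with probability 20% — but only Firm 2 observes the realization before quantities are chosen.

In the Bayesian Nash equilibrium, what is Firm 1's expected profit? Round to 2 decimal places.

389.40

Type-c best response for Firm 2: q₂(c) = (82 − c)/2 − q₁/2.
Firm 1 maximizes expected profit; its first-order condition is 82 − 2q₁ − E[q₂] − 18 = 0.
Substituting E[q₂] and solving: E[c₂] = 13.2, so q₁ = (82 − 2·18 + 13.2)/3 = 19.7333.
E[P] = 82 − (q₁ + E[q₂]) = 37.7333; Firm 1's expected profit = (E[P] − 18)·q₁ = (37.7333 − 18)·19.7333 = 389.404.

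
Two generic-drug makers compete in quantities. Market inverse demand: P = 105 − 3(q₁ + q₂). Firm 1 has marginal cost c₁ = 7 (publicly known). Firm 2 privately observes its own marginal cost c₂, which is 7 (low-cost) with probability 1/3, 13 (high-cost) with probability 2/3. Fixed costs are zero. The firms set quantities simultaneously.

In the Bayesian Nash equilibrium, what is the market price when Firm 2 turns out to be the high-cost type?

Type-c best response for Firm 2: q₂(c) = (105 − c)/6 − q₁/2.
Firm 1 maximizes expected profit; its first-order condition is 105 − 6q₁ − 3E[q₂] − 7 = 0.
Substituting E[q₂] and solving: E[c₂] = 11, so q₁ = (105 − 2·7 + 11)/9 = 11.3333.
q₂(high-cost) = 9.66667, so P = 105 − 3·(11.3333 + 9.66667) = 42.

42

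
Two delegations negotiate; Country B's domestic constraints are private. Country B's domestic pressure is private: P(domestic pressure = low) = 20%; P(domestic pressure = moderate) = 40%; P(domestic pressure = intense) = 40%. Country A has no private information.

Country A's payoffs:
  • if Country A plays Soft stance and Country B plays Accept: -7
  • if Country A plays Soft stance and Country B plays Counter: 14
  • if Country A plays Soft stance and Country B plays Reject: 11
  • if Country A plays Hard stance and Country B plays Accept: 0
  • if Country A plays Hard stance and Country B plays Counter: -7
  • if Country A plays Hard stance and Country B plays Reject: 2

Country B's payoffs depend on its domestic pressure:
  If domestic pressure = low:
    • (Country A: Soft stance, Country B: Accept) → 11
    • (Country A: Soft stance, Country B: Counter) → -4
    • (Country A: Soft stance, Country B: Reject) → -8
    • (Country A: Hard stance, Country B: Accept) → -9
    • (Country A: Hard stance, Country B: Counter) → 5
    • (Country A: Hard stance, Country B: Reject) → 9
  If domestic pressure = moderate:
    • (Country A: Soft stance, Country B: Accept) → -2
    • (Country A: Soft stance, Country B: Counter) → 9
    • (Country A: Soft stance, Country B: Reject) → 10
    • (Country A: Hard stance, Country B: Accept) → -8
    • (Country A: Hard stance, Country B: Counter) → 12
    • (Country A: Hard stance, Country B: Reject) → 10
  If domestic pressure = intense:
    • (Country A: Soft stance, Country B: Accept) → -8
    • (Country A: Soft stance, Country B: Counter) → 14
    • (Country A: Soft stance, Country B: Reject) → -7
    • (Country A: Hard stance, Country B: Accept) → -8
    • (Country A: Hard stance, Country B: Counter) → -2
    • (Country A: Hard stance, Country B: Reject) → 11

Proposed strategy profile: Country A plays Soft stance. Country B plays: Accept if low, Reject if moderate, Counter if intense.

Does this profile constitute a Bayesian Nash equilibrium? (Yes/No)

Country A plays Soft stance: E[Soft stance] = 0.2·(-7) + 0.4·(11) + 0.4·(14) = 8.6; E[Hard stance] = -2. Best-responding. ✓
Country B (domestic pressure low), facing Soft stance: Accept gives 11, Counter gives -4, Reject gives -8. Proposed Accept is best. ✓
Country B (domestic pressure moderate), facing Soft stance: Accept gives -2, Counter gives 9, Reject gives 10. Proposed Reject is best. ✓
Country B (domestic pressure intense), facing Soft stance: Accept gives -8, Counter gives 14, Reject gives -7. Proposed Counter is best. ✓

Yes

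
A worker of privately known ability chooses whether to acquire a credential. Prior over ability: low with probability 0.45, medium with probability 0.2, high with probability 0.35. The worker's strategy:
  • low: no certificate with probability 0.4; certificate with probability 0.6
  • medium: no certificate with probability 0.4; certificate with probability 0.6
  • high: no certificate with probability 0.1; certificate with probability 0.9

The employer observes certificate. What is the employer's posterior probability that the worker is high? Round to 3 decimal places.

0.447

P(certificate) = 0.45·0.6 + 0.2·0.6 + 0.35·0.9 = 0.705
P(high | certificate) = (0.35·0.9) / 0.705 = 0.315 / 0.705 = 0.446809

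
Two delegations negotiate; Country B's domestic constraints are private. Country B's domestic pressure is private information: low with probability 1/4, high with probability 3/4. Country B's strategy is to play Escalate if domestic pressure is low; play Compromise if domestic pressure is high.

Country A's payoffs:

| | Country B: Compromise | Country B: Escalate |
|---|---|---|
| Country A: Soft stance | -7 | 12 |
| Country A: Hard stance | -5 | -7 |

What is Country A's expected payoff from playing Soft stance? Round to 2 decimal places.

E[Soft stance] = 1/4·12 + 3/4·(-7) = 3 + (-21/4) = -9/4

-2.25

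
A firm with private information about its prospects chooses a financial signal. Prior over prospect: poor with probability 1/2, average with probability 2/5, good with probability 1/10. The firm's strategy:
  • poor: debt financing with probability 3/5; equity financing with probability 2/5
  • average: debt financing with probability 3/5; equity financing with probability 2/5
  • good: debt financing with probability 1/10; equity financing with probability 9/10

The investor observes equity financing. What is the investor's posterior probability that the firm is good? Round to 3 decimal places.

Apply Bayes' rule using the sender's strategy as the likelihood.
P(equity financing) = (1/2)·(2/5) + (2/5)·(2/5) + (1/10)·(9/10) = 9/20
P(good | equity financing) = ((1/10)·(9/10)) / (9/20) = (9/100) / (9/20) = 1/5

0.200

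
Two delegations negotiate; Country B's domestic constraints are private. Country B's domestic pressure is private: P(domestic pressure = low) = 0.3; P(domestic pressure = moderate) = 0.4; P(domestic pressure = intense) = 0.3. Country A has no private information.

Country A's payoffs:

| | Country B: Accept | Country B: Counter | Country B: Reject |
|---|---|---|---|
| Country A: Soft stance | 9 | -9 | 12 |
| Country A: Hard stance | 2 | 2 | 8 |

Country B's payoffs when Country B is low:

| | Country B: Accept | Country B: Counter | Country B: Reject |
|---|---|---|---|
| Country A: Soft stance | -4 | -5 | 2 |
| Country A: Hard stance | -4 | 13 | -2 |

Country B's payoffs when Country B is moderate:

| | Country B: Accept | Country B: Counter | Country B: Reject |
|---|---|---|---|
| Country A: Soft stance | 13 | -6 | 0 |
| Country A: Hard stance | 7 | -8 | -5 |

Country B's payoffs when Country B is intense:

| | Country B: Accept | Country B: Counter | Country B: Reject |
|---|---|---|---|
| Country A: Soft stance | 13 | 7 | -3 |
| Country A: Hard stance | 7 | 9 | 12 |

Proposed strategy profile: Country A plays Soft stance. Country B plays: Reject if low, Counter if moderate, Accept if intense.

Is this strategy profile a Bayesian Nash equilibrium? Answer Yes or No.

No

Country A plays Soft stance: E[Soft stance] = 0.3·(12) + 0.4·(-9) + 0.3·(9) = 2.7; E[Hard stance] = 3.8. Not best-responding. ✗
Country B (domestic pressure low), facing Soft stance: Accept gives -4, Counter gives -5, Reject gives 2. Proposed Reject is best. ✓
Country B (domestic pressure moderate), facing Soft stance: Accept gives 13, Counter gives -6, Reject gives 0. Proposed Counter is not best — profitable deviation exists. ✗
Country B (domestic pressure intense), facing Soft stance: Accept gives 13, Counter gives 7, Reject gives -3. Proposed Accept is best. ✓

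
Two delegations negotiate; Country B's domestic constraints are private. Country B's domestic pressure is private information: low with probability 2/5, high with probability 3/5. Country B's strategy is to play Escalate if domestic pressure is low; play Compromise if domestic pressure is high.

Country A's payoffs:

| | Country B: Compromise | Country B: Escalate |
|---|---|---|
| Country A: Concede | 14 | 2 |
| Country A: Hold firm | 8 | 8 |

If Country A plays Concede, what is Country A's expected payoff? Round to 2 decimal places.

E[Concede] = 2/5·2 + 3/5·14 = 4/5 + 42/5 = 46/5

9.20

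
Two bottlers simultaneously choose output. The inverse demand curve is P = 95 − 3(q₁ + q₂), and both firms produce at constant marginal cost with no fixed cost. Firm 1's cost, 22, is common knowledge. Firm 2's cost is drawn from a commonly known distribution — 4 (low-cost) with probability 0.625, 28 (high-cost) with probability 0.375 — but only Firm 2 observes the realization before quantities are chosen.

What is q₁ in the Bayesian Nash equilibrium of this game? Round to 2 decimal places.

7.11

Firm 2 with cost c maximizes (95 − 3(q₁+q₂) − c)·q₂, giving q₂(c) = (95 − c − 3q₁)/6.
E[c₂] = 0.625·4 + 0.375·28 = 13
Firm 1's FOC against E[q₂] yields q₁ = (95 − 2·22 + E[c₂])/9 = (95 − 44 + 13)/9 = 7.11111.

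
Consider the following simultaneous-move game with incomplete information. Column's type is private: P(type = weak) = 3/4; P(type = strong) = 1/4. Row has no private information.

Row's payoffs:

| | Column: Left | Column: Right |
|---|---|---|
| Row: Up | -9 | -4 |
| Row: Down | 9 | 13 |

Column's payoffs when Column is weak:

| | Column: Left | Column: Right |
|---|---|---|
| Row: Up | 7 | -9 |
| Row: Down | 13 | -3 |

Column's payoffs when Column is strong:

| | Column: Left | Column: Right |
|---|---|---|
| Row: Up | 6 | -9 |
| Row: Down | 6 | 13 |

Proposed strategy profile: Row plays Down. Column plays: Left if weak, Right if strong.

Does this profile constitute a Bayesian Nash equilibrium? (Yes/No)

Yes

Row plays Down: E[Down] = 3/4·(9) + 1/4·(13) = 10; E[Up] = -31/4. Best-responding. ✓
Column (type weak), facing Down: Left gives 13, Right gives -3. Proposed Left is best. ✓
Column (type strong), facing Down: Left gives 6, Right gives 13. Proposed Right is best. ✓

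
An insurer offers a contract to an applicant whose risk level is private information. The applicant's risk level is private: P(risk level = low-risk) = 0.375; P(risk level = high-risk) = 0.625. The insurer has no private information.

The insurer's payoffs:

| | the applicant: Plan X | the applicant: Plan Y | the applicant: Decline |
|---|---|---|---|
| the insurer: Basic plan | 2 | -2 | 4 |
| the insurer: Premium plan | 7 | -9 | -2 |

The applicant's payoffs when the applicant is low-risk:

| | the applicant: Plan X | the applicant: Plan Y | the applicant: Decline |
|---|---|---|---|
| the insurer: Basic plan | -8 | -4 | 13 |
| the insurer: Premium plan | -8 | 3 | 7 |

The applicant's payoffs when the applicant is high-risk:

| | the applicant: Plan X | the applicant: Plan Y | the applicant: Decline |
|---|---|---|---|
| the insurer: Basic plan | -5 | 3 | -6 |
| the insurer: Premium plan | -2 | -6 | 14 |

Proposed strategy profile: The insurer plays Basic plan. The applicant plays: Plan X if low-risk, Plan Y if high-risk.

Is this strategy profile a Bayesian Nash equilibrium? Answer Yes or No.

The insurer plays Basic plan: E[Basic plan] = 0.375·(2) + 0.625·(-2) = -0.5; E[Premium plan] = -3. Best-responding. ✓
The applicant (risk level low-risk), facing Basic plan: Plan X gives -8, Plan Y gives -4, Decline gives 13. Proposed Plan X is not best — profitable deviation exists. ✗
The applicant (risk level high-risk), facing Basic plan: Plan X gives -5, Plan Y gives 3, Decline gives -6. Proposed Plan Y is best. ✓

No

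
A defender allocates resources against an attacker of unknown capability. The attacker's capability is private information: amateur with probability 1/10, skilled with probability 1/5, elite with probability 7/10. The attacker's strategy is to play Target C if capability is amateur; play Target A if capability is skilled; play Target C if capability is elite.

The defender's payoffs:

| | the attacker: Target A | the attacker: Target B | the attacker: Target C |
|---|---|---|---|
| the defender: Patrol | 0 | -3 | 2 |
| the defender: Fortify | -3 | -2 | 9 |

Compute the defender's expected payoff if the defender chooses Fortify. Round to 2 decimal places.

E[Fortify] = 1/10·9 + 1/5·(-3) + 7/10·9 = 9/10 + (-3/5) + 63/10 = 33/5

6.60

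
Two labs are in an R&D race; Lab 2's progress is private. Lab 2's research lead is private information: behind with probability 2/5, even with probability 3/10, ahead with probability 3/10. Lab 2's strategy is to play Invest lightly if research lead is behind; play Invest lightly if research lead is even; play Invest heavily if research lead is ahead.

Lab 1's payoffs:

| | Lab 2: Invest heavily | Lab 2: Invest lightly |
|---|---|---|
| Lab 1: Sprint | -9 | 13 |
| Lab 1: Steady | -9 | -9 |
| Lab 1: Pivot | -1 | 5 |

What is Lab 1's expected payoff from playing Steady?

E[Steady] = 2/5·(-9) + 3/10·(-9) + 3/10·(-9) = (-18/5) + (-27/10) + (-27/10) = -9

-9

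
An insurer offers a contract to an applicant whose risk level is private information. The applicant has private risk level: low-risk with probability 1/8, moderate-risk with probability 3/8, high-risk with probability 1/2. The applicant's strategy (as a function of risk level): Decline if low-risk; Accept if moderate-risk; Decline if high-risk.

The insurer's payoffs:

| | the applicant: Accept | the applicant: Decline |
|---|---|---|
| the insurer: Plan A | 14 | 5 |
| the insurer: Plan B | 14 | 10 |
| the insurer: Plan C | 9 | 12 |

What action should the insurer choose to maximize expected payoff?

Plan B

E[Plan A] = 1/8·(5) + 3/8·(14) + 1/2·(5) = 67/8
E[Plan B] = 1/8·(10) + 3/8·(14) + 1/2·(10) = 23/2
E[Plan C] = 1/8·(12) + 3/8·(9) + 1/2·(12) = 87/8
Best response: Plan B (23/2 is the largest).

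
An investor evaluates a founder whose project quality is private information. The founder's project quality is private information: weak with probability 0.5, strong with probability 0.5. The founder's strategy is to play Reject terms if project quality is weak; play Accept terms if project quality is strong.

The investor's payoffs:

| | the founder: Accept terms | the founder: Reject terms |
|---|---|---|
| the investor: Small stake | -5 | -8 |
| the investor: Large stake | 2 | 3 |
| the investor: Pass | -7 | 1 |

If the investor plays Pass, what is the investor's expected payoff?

E[Pass] = 0.5·1 + 0.5·(-7) = 0.5 + (-3.5) = -3

-3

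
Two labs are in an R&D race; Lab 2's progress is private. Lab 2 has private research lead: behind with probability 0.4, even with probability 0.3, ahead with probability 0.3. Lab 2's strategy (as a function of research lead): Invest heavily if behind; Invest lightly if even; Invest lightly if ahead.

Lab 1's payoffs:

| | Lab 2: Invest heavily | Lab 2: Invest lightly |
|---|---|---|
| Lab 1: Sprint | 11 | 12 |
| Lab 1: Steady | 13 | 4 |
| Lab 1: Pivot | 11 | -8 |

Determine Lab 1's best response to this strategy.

Sprint

E[Sprint] = 0.4·(11) + 0.3·(12) + 0.3·(12) = 11.6
E[Steady] = 0.4·(13) + 0.3·(4) + 0.3·(4) = 7.6
E[Pivot] = 0.4·(11) + 0.3·(-8) + 0.3·(-8) = -0.4
Best response: Sprint (11.6 is the largest).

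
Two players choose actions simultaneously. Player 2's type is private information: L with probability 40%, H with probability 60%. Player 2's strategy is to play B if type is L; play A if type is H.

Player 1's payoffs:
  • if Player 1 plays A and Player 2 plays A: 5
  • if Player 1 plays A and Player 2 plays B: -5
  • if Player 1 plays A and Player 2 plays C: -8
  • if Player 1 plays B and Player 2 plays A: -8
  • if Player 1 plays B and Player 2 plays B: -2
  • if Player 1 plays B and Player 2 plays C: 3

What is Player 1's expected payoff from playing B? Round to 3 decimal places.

Take the expectation over Player 2's type, weighting each type's action by its prior probability.
E[B] = 0.4·(-2) + 0.6·(-8) = (-0.8) + (-4.8) = -5.6

-5.600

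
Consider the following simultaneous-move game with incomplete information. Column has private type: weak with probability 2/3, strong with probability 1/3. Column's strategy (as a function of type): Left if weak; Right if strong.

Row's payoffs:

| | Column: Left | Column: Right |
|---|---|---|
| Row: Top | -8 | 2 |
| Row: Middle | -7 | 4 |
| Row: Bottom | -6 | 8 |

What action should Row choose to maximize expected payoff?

Bottom

E[Top] = 2/3·(-8) + 1/3·(2) = -14/3
E[Middle] = 2/3·(-7) + 1/3·(4) = -10/3
E[Bottom] = 2/3·(-6) + 1/3·(8) = -4/3
Best response: Bottom (-4/3 is the largest).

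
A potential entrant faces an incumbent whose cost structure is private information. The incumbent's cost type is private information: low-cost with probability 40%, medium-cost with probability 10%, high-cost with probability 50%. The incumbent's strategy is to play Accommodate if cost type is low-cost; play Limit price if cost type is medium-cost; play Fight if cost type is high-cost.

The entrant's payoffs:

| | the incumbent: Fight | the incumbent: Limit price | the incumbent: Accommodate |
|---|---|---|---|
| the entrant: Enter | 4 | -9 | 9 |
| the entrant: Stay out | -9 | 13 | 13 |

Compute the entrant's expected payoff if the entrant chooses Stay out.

E[Stay out] = 0.4·13 + 0.1·13 + 0.5·(-9) = 5.2 + 1.3 + (-4.5) = 2

2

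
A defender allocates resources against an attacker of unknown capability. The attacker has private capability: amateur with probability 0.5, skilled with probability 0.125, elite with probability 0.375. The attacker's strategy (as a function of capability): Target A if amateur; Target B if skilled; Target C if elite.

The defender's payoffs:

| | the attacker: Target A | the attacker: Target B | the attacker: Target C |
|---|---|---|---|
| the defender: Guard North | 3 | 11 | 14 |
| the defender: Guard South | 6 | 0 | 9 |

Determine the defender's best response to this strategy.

E[Guard North] = 0.5·(3) + 0.125·(11) + 0.375·(14) = 8.125
E[Guard South] = 0.5·(6) + 0.125·(0) + 0.375·(9) = 6.375
Best response: Guard North (8.125 is the largest).

Guard North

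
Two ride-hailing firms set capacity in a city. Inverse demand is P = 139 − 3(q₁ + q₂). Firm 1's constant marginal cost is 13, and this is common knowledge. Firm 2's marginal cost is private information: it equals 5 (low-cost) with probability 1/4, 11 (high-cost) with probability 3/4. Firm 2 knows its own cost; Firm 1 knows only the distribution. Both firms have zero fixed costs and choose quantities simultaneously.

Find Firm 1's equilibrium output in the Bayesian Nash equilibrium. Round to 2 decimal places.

Type-c best response for Firm 2: q₂(c) = (139 − c)/6 − q₁/2.
Firm 1 maximizes expected profit; its first-order condition is 139 − 6q₁ − 3E[q₂] − 13 = 0.
Substituting E[q₂] and solving: E[c₂] = 9.5, so q₁ = (139 − 2·13 + 9.5)/9 = 13.6111.

13.61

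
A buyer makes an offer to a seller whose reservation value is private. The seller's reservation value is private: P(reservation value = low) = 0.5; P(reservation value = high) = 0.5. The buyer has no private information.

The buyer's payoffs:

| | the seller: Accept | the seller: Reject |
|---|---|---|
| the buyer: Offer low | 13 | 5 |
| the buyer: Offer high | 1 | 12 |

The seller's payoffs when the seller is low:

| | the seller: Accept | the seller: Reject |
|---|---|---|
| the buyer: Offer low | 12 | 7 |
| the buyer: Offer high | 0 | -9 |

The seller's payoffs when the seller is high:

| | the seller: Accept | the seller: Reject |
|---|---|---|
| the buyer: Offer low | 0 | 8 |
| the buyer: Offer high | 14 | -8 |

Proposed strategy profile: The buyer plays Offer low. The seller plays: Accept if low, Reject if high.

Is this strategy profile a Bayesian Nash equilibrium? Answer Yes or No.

The buyer plays Offer low: E[Offer low] = 0.5·(13) + 0.5·(5) = 9; E[Offer high] = 6.5. Best-responding. ✓
The seller (reservation value low), facing Offer low: Accept gives 12, Reject gives 7. Proposed Accept is best. ✓
The seller (reservation value high), facing Offer low: Accept gives 0, Reject gives 8. Proposed Reject is best. ✓

Yes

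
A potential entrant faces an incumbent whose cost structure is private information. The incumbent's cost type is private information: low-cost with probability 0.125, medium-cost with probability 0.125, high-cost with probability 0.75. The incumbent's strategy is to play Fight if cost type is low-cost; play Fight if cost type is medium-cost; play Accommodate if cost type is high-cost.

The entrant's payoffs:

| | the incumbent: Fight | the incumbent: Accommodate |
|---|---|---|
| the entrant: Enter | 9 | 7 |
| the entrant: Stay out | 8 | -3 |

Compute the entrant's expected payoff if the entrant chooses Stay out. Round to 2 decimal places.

-0.25

E[Stay out] = 0.125·8 + 0.125·8 + 0.75·(-3) = 1 + 1 + (-2.25) = -0.25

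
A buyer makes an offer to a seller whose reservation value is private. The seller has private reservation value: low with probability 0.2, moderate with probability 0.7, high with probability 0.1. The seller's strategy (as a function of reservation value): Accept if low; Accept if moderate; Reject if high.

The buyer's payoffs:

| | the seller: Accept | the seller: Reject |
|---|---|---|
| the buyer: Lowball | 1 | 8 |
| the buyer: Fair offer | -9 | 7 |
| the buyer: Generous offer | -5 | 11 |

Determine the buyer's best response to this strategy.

Lowball

Compute the buyer's expected payoff for each action, taking the expectation over the seller's type.
E[Lowball] = 0.2·(1) + 0.7·(1) + 0.1·(8) = 1.7
E[Fair offer] = 0.2·(-9) + 0.7·(-9) + 0.1·(7) = -7.4
E[Generous offer] = 0.2·(-5) + 0.7·(-5) + 0.1·(11) = -3.4
Best response: Lowball (1.7 is the largest).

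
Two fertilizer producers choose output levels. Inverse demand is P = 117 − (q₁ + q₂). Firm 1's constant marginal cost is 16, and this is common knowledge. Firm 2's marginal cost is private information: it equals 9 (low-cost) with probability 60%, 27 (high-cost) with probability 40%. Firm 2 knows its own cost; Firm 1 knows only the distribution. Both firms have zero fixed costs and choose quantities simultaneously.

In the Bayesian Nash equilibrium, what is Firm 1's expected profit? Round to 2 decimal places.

1137.94

Firm 2 with cost c maximizes (117 − (q₁+q₂) − c)·q₂, giving q₂(c) = (117 − c − q₁)/2.
E[c₂] = 0.6·9 + 0.4·27 = 16.2
Firm 1's FOC against E[q₂] yields q₁ = (117 − 2·16 + E[c₂])/3 = (117 − 32 + 16.2)/3 = 33.7333.
E[P] = 117 − (q₁ + E[q₂]) = 49.7333; Firm 1's expected profit = (E[P] − 16)·q₁ = (49.7333 − 16)·33.7333 = 1137.94.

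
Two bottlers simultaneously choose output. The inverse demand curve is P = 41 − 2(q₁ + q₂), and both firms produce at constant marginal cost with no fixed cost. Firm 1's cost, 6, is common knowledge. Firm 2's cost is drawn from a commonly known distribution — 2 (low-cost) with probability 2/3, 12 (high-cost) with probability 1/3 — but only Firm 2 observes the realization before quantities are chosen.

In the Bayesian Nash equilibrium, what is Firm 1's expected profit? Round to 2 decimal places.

65.49

Each type of Firm 2 best-responds to q₁; Firm 1 best-responds to the expected q₂ over Firm 2's types.
Firm 2 with cost c maximizes (41 − 2(q₁+q₂) − c)·q₂, giving q₂(c) = (41 − c − 2q₁)/4.
E[c₂] = 2/3·2 + 1/3·12 = 5.33333
Firm 1's FOC against E[q₂] yields q₁ = (41 − 2·6 + E[c₂])/6 = (41 − 12 + 5.33333)/6 = 5.72222.
E[P] = 41 − 2·(q₁ + E[q₂]) = 17.4444; Firm 1's expected profit = (E[P] − 6)·q₁ = (17.4444 − 6)·5.72222 = 65.4877.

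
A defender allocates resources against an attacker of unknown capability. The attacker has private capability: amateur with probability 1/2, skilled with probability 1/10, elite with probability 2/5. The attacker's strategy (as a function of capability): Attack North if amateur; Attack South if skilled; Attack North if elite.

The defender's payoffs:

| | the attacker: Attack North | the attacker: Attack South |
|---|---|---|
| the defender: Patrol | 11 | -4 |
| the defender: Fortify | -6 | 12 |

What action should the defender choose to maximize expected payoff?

Compute the defender's expected payoff for each action, taking the expectation over the attacker's type.
E[Patrol] = 1/2·(11) + 1/10·(-4) + 2/5·(11) = 19/2
E[Fortify] = 1/2·(-6) + 1/10·(12) + 2/5·(-6) = -21/5
Best response: Patrol (19/2 is the largest).

Patrol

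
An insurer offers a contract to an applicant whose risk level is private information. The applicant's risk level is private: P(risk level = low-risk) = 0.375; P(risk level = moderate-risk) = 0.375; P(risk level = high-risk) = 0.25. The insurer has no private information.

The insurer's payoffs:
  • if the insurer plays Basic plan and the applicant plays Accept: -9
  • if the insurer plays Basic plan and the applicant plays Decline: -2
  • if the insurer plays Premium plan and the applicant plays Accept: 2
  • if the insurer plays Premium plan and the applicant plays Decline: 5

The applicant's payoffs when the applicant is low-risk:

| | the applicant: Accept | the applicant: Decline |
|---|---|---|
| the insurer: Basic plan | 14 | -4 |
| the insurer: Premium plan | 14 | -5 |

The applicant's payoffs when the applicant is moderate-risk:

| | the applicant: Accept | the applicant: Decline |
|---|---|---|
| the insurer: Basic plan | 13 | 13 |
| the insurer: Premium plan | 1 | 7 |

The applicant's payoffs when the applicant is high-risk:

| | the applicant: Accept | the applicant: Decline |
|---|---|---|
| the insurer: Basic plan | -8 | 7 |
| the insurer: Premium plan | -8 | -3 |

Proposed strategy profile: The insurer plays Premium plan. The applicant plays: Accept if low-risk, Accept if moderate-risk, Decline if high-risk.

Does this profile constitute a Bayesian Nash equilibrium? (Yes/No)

No

The insurer plays Premium plan: E[Premium plan] = 0.375·(2) + 0.375·(2) + 0.25·(5) = 2.75; E[Basic plan] = -7.25. Best-responding. ✓
The applicant (risk level low-risk), facing Premium plan: Accept gives 14, Decline gives -5. Proposed Accept is best. ✓
The applicant (risk level moderate-risk), facing Premium plan: Accept gives 1, Decline gives 7. Proposed Accept is not best — profitable deviation exists. ✗
The applicant (risk level high-risk), facing Premium plan: Accept gives -8, Decline gives -3. Proposed Decline is best. ✓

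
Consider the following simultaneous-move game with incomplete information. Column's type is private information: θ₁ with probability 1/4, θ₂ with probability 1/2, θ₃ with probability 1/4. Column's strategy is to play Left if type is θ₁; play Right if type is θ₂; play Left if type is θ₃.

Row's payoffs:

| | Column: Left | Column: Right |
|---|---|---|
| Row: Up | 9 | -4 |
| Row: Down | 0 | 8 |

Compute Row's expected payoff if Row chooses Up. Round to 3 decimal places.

2.500

E[Up] = 1/4·9 + 1/2·(-4) + 1/4·9 = 9/4 + (-2) + 9/4 = 5/2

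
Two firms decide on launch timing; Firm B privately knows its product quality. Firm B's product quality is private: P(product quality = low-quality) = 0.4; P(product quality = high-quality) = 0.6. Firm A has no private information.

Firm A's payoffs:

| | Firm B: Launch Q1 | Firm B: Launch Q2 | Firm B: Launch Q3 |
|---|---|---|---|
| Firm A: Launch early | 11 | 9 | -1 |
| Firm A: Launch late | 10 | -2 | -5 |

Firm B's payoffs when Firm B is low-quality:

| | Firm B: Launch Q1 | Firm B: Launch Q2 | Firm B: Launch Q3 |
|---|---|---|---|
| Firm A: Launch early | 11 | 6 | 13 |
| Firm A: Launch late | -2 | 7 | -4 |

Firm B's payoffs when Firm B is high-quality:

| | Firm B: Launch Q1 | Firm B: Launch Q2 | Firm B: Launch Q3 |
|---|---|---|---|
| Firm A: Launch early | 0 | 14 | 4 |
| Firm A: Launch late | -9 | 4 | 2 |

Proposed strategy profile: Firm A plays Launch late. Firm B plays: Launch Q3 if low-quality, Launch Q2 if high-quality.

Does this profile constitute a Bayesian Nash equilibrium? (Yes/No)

Firm A plays Launch late: E[Launch late] = 0.4·(-5) + 0.6·(-2) = -3.2; E[Launch early] = 5. Not best-responding. ✗
Firm B (product quality low-quality), facing Launch late: Launch Q1 gives -2, Launch Q2 gives 7, Launch Q3 gives -4. Proposed Launch Q3 is not best — profitable deviation exists. ✗
Firm B (product quality high-quality), facing Launch late: Launch Q1 gives -9, Launch Q2 gives 4, Launch Q3 gives 2. Proposed Launch Q2 is best. ✓

No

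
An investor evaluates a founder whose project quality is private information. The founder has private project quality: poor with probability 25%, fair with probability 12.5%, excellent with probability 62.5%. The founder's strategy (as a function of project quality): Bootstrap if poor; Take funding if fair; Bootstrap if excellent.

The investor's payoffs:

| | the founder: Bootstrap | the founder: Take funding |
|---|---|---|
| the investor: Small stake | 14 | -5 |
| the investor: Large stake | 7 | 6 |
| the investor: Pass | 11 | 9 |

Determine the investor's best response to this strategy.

Small stake

E[Small stake] = 0.25·(14) + 0.125·(-5) + 0.625·(14) = 11.625
E[Large stake] = 0.25·(7) + 0.125·(6) + 0.625·(7) = 6.875
E[Pass] = 0.25·(11) + 0.125·(9) + 0.625·(11) = 10.75
Best response: Small stake (11.625 is the largest).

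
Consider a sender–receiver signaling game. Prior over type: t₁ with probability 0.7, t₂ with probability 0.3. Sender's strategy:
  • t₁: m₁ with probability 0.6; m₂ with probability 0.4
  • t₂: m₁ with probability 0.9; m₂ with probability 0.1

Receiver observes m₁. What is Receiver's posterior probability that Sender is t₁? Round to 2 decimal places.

0.61

P(m₁) = 0.7·0.6 + 0.3·0.9 = 0.69
P(t₁ | m₁) = (0.7·0.6) / 0.69 = 0.42 / 0.69 = 0.608696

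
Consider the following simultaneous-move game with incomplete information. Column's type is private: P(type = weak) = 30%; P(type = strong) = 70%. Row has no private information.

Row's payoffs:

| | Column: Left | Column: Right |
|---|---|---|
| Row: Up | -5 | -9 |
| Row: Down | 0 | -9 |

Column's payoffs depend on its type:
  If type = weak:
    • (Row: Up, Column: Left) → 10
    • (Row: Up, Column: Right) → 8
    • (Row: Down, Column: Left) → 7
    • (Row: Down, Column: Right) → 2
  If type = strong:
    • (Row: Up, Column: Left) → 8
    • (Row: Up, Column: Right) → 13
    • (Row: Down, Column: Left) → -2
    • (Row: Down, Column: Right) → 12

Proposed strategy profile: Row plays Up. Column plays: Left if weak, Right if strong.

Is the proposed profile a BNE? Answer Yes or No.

No

Row plays Up: E[Up] = 0.3·(-5) + 0.7·(-9) = -7.8; E[Down] = -6.3. Not best-responding. ✗
Column (type weak), facing Up: Left gives 10, Right gives 8. Proposed Left is best. ✓
Column (type strong), facing Up: Left gives 8, Right gives 13. Proposed Right is best. ✓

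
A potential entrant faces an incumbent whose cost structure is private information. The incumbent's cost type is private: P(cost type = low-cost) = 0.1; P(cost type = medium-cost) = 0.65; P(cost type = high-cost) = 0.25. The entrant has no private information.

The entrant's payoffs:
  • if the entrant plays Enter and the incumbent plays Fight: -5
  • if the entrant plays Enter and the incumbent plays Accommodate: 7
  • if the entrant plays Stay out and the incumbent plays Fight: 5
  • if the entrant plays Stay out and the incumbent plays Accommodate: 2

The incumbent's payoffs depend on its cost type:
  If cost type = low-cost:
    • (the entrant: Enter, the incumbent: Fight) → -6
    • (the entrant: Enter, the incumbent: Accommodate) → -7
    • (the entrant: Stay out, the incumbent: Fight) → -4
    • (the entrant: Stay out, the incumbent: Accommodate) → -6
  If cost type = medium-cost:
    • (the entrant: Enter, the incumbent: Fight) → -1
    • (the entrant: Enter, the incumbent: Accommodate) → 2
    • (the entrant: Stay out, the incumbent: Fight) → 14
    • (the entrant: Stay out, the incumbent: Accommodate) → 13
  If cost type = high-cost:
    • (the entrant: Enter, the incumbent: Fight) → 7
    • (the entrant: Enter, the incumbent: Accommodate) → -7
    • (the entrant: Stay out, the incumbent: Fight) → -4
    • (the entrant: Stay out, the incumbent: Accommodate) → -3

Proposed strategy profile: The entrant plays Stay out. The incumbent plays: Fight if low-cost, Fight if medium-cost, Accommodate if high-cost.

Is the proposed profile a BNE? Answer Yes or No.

Yes

The entrant plays Stay out: E[Stay out] = 0.1·(5) + 0.65·(5) + 0.25·(2) = 4.25; E[Enter] = -2. Best-responding. ✓
The incumbent (cost type low-cost), facing Stay out: Fight gives -4, Accommodate gives -6. Proposed Fight is best. ✓
The incumbent (cost type medium-cost), facing Stay out: Fight gives 14, Accommodate gives 13. Proposed Fight is best. ✓
The incumbent (cost type high-cost), facing Stay out: Fight gives -4, Accommodate gives -3. Proposed Accommodate is best. ✓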